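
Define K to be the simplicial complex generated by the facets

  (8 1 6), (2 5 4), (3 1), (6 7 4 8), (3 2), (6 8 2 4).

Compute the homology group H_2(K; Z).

Order the vertices as 1 < 2 < 3 < 4 < 5 < 6 < 7 < 8. Listing each simplex with vertices in this order, K has dimension 3 with simplices:

  0-simplices (8): [1], [2], [3], [4], [5], [6], [7], [8]
  1-simplices (15): [1,3], [1,6], [1,8], [2,3], [2,4], [2,5], [2,6], [2,8], [4,5], [4,6], [4,7], [4,8], [6,7], [6,8], [7,8]
  2-simplices (9): [1,6,8], [2,4,5], [2,4,6], [2,4,8], [2,6,8], [4,6,7], [4,6,8], [4,7,8], [6,7,8]
  3-simplices (2): [2,4,6,8], [4,6,7,8]

Hence C_0 ≅ Z^8, C_1 ≅ Z^15, C_2 ≅ Z^9, C_3 ≅ Z^2.

The boundary map ∂_1: C_1 → C_0 sends each edge [p,q] (with p < q) to q − p. For instance
  ∂[1,6] = [6] − [1].
The 8×15 boundary matrix has rank 7 and Smith normal form diag(1,1,1,1,1,1,1).

∂_2: C_2 → C_1 sends each 2-simplex [p,q,r] to [q,r] − [p,r] + [p,q]. For instance
  ∂[2,4,6] = [4,6] − [2,6] + [2,4],
  ∂[4,6,7] = [6,7] − [4,7] + [4,6].
This gives a 15×9 integer matrix of rank 7; reducing to Smith normal form yields diagonal entries (1,1,1,1,1,1,1).

∂_3: C_3 → C_2 sends each 3-simplex σ to the alternating sum Σ_i (−1)^i (σ with its i-th vertex removed). For instance
  ∂[2,4,6,8] = [4,6,8] − [2,6,8] + [2,4,8] − [2,4,6],
  ∂[4,6,7,8] = [6,7,8] − [4,7,8] + [4,6,8] − [4,6,7].
The 9×2 boundary matrix has rank 2 and Smith normal form diag(1,1).

From H_k ≅ ker(∂_k) / im(∂_{k+1}) we obtain:

  H_2: rank ker ∂_2 − rank ∂_3 = (9 − 7) − 2 = 0, and the invariant factors of ∂_3 are all 1, so H_2 ≅ 0.

H_2 = 0.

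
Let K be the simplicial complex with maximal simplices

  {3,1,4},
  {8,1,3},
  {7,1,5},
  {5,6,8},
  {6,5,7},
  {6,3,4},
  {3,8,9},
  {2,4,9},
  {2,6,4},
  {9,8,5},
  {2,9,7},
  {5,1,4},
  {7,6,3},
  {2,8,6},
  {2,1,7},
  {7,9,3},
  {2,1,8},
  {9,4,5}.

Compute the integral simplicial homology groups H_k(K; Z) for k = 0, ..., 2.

H_0 = Z,  H_1 = Z^2,  H_2 = Z.

Take the total order 1 < 2 < 3 < 4 < 5 < 6 < 7 < 8 < 9 on the vertex set. Then K (dimension 2) consists of the simplices:

  0-simplices (9): [1], [2], [3], [4], [5], [6], [7], [8], [9]
  1-simplices (27): (27 of them)
  2-simplices (18): [1,2,7], [1,2,8], [1,3,4], [1,3,8], [1,4,5], [1,5,7], [2,4,6], [2,4,9], [2,6,8], [2,7,9], [3,4,6], [3,6,7], [3,7,9], [3,8,9], [4,5,9], [5,6,7], [5,6,8], [5,8,9]

giving chain groups C_0 ≅ Z^9, C_1 ≅ Z^27, C_2 ≅ Z^18.

The boundary map ∂_1: C_1 → C_0 is given by ∂[p,q] = [q] − [p].
The resulting 9×27 matrix has rank 8, and its Smith normal form has invariant factors (1,1,1,1,1,1,1,1).

∂_2: C_2 → C_1 sends each 2-simplex [p,q,r] to [q,r] − [p,r] + [p,q]. For instance
  ∂[2,4,6] = [4,6] − [2,6] + [2,4],
  ∂[1,3,4] = [3,4] − [1,4] + [1,3].
The resulting 27×18 matrix has rank 17, and its Smith normal form has invariant factors (1,1,1,1,1,1,1,1,1,1,1,1,1,1,1,1,1).

Computing H_k = (kernel of ∂_k) / (image of ∂_{k+1}):

  H_0: rank C_0 − rank ∂_1 = 9 − 8 = 1, and the invariant factors of ∂_1 are all 1, so H_0 = Z.
  H_1: rank ker ∂_1 − rank ∂_2 = (27 − 8) − 17 = 2, and the invariant factors of ∂_2 are all 1, so H_1 = Z^2.
  H_2: rank ker ∂_2 − rank ∂_3 = (18 − 17) − 0 = 1, and there is no ∂_3, so H_2 = Z.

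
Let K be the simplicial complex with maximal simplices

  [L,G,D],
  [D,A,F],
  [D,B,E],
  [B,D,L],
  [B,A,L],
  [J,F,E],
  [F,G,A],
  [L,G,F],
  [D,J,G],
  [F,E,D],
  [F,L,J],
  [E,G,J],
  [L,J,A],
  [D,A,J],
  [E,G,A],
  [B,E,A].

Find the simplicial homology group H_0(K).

We work with the vertex ordering A < B < D < E < F < G < J < L. The simplices of K, each written with vertices in increasing order, are:

  0-simplices (8): A, B, D, E, F, G, J, L
  1-simplices (24): AB, AD, AE, AF, AG, AJ, AL, BD, BE, BL, DE, DF, DG, DJ, DL, EF, EG, EJ, FG, FJ, FL, GJ, GL, JL
  2-simplices (16): ABE, ABL, ADF, ADJ, AEG, AFG, AJL, BDE, BDL, DEF, DGJ, DGL, EFJ, EGJ, FGL, FJL

Hence C_0 ≅ Z^8, C_1 ≅ Z^24, C_2 ≅ Z^16.

Boundary ∂_1: C_1 → C_0 is given by ∂[p,q] = [q] − [p].
The resulting 8×24 matrix has rank 7, and its Smith normal form has invariant factors (1,1,1,1,1,1,1).

∂_2: C_2 → C_1 maps a triangle to the signed sum of its edges. For instance
  ∂BDL = DL − BL + BD,
  ∂AEG = EG − AG + AE.
This gives a 24×16 integer matrix of rank 15; reducing to Smith normal form yields diagonal entries (1,1,1,1,1,1,1,1,1,1,1,1,1,1,1).

Computing H_k = (kernel of ∂_k) / (image of ∂_{k+1}):

  H_0: rank C_0 − rank ∂_1 = 8 − 7 = 1, and the invariant factors of ∂_1 are all 1, so H_0 = Z.

(K is a triangulation of the torus T^2.)

H_0 = Z.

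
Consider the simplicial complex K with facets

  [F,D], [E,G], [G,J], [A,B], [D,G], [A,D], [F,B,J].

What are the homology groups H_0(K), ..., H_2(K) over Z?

Fix the vertex order A < B < D < E < F < G < J and write every simplex with vertices in increasing order. Then dim K = 2 and the simplices of K are:

  0-simplices (7): A, B, D, E, F, G, J
  1-simplices (9): AB, AD, BF, BJ, DF, DG, EG, FJ, GJ
  2-simplices (1): BFJ

giving chain groups C_0 ≅ Z^7, C_1 ≅ Z^9, C_2 ≅ Z^1.

Boundary ∂_1: C_1 → C_0 maps an edge to its endpoints' difference, ∂[p,q] = q − p. For instance
  ∂DF = F − D.
The 7×9 boundary matrix has rank 6 and Smith normal form diag(1,1,1,1,1,1).

Boundary ∂_2: C_2 → C_1 maps a triangle to the signed sum of its edges. For instance
  ∂BFJ = FJ − BJ + BF.
The resulting 9×1 matrix has rank 1, and its Smith normal form has invariant factors (1).

Now H_k = ker ∂_k / im ∂_{k+1}, so:

  H_0: rank C_0 − rank ∂_1 = 7 − 6 = 1, and the invariant factors of ∂_1 are all 1, so H_0 ≅ Z.
  H_1: rank ker ∂_1 − rank ∂_2 = (9 − 6) − 1 = 2, and the invariant factors of ∂_2 are all 1, so H_1 ≅ Z^2.
  H_2: rank ker ∂_2 − rank ∂_3 = (1 − 1) − 0 = 0, and there is no ∂_3, so H_2 ≅ 0.

As a check, the Euler characteristic is 7 − 9 + 1 = -1, which agrees with 1 − 2 + 0 = -1.

H_0 = Z,  H_1 = Z^2,  H_2 = 0.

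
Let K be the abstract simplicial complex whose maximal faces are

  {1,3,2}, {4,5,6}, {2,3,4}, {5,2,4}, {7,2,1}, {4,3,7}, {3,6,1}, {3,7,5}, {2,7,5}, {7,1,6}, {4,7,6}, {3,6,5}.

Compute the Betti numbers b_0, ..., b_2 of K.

b_0 = 1, b_1 = 0, b_2 = 0.

Fix the vertex order 1 < 2 < 3 < 4 < 5 < 6 < 7 and write every simplex with vertices in increasing order. Then dim K = 2 and the simplices of K are:

  0-simplices (7): [1], [2], [3], [4], [5], [6], [7]
  1-simplices (18): [1,2], [1,3], [1,6], [1,7], [2,3], [2,4], [2,5], [2,7], [3,4], [3,5], [3,6], [3,7], [4,5], [4,6], [4,7], [5,6], [5,7], [6,7]
  2-simplices (12): [1,2,3], [1,2,7], [1,3,6], [1,6,7], [2,3,4], [2,4,5], [2,5,7], [3,4,7], [3,5,6], [3,5,7], [4,5,6], [4,6,7]

so the chain groups are C_0 ≅ Z^7, C_1 ≅ Z^18, C_2 ≅ Z^12.

Boundary ∂_1: C_1 → C_0 is given by ∂[p,q] = [q] − [p]. For instance
  ∂[1,3] = [3] − [1].
The 7×18 boundary matrix has rank 6 and Smith normal form diag(1,1,1,1,1,1).

The boundary map ∂_2: C_2 → C_1 maps a triangle to the signed sum of its edges. For instance
  ∂[2,3,4] = [3,4] − [2,4] + [2,3],
  ∂[3,4,7] = [4,7] − [3,7] + [3,4].
The resulting 18×12 matrix has rank 12, and its Smith normal form has invariant factors (1,1,1,1,1,1,1,1,1,1,1,2).

Reading off H_k = ker ∂_k / im ∂_{k+1}:

  H_0: rank C_0 − rank ∂_1 = 7 − 6 = 1, and the invariant factors of ∂_1 are all 1, so H_0 ≅ Z.
  H_1: rank ker ∂_1 − rank ∂_2 = (18 − 6) − 12 = 0, and ∂_2 has invariant factor 2 > 1, so H_1 ≅ Z/2.
  H_2: rank ker ∂_2 − rank ∂_3 = (12 − 12) − 0 = 0, and there is no ∂_3, so H_2 ≅ 0.

Hence the Betti numbers are b_0 = 1, b_1 = 0, b_2 = 0.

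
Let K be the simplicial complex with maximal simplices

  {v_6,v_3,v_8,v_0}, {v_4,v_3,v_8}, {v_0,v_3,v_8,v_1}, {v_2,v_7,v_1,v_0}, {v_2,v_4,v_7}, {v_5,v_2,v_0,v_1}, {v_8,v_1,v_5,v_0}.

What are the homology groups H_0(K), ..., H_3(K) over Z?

We work with the vertex ordering v_0 < v_1 < v_2 < v_3 < v_4 < v_5 < v_6 < v_7 < v_8. The simplices of K, each written with vertices in increasing order, are:

  0-simplices (9): [v_0], [v_1], [v_2], [v_3], [v_4], [v_5], [v_6], [v_7], [v_8]
  1-simplices (22): (22 of them)
  2-simplices (18): (18 of them)
  3-simplices (5): [v_0,v_1,v_2,v_5], [v_0,v_1,v_2,v_7], [v_0,v_1,v_3,v_8], [v_0,v_1,v_5,v_8], [v_0,v_3,v_6,v_8]

so the chain groups are C_0 ≅ Z^9, C_1 ≅ Z^22, C_2 ≅ Z^18, C_3 ≅ Z^5.

∂_1: C_1 → C_0 sends each edge [p,q] (with p < q) to q − p. For instance
  ∂[v_2,v_5] = [v_5] − [v_2].
The resulting 9×22 matrix has rank 8, and its Smith normal form has invariant factors (1,1,1,1,1,1,1,1).

Boundary ∂_2: C_2 → C_1 sends each 2-simplex [p,q,r] to [q,r] − [p,r] + [p,q]. For instance
  ∂[v_0,v_5,v_8] = [v_5,v_8] − [v_0,v_8] + [v_0,v_5],
  ∂[v_0,v_2,v_7] = [v_2,v_7] − [v_0,v_7] + [v_0,v_2].
This gives a 22×18 integer matrix of rank 13; reducing to Smith normal form yields diagonal entries (1,1,1,1,1,1,1,1,1,1,1,1,1).

Boundary ∂_3: C_3 → C_2 sends each 3-simplex σ to the alternating sum Σ_i (−1)^i (σ with its i-th vertex removed). For instance
  ∂[v_0,v_1,v_5,v_8] = [v_1,v_5,v_8] − [v_0,v_5,v_8] + [v_0,v_1,v_8] − [v_0,v_1,v_5],
  ∂[v_0,v_1,v_2,v_5] = [v_1,v_2,v_5] − [v_0,v_2,v_5] + [v_0,v_1,v_5] − [v_0,v_1,v_2].
As a 18×5 matrix over Z this has rank 5, with invariant factors (1,1,1,1,1).

Reading off H_k = ker ∂_k / im ∂_{k+1}:

  H_0: rank C_0 − rank ∂_1 = 9 − 8 = 1, and the invariant factors of ∂_1 are all 1, so H_0 = Z.
  H_1: rank ker ∂_1 − rank ∂_2 = (22 − 8) − 13 = 1, and the invariant factors of ∂_2 are all 1, so H_1 = Z.
  H_2: rank ker ∂_2 − rank ∂_3 = (18 − 13) − 5 = 0, and the invariant factors of ∂_3 are all 1, so H_2 = 0.
  H_3: rank ker ∂_3 − rank ∂_4 = (5 − 5) − 0 = 0, and there is no ∂_4, so H_3 = 0.

H_0 ≅ Z,  H_1 ≅ Z,  H_2 = 0,  H_3 = 0.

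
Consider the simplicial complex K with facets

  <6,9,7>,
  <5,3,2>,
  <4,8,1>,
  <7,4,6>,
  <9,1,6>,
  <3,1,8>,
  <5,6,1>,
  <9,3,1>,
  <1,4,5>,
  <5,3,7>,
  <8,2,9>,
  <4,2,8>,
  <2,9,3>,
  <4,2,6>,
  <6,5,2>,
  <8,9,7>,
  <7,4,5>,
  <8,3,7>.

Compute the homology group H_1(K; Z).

H_1 ≅ Z ⊕ Z/2.

Fix the vertex order 1 < 2 < 3 < 4 < 5 < 6 < 7 < 8 < 9 and write every simplex with vertices in increasing order. Then dim K = 2 and the simplices of K are:

  0-simplices (9): [1], [2], [3], [4], [5], [6], [7], [8], [9]
  1-simplices (27): (27 of them)
  2-simplices (18): [1,3,8], [1,3,9], [1,4,5], [1,4,8], [1,5,6], [1,6,9], [2,3,5], [2,3,9], [2,4,6], [2,4,8], [2,5,6], [2,8,9], [3,5,7], [3,7,8], [4,5,7], [4,6,7], [6,7,9], [7,8,9]

so the chain groups are C_0 ≅ Z^9, C_1 ≅ Z^27, C_2 ≅ Z^18.

Boundary ∂_1: C_1 → C_0 sends each edge [p,q] (with p < q) to q − p. For instance
  ∂[3,8] = [8] − [3].
The resulting 9×27 matrix has rank 8, and its Smith normal form has invariant factors (1,1,1,1,1,1,1,1).

∂_2: C_2 → C_1 acts by ∂[p,q,r] = [q,r] − [p,r] + [p,q]. For instance
  ∂[4,6,7] = [6,7] − [4,7] + [4,6],
  ∂[2,8,9] = [8,9] − [2,9] + [2,8].
The resulting 27×18 matrix has rank 18, and its Smith normal form has invariant factors (1,1,1,1,1,1,1,1,1,1,1,1,1,1,1,1,1,2).

Computing H_k = (kernel of ∂_k) / (image of ∂_{k+1}):

  H_1: rank ker ∂_1 − rank ∂_2 = (27 − 8) − 18 = 1, and ∂_2 has invariant factor 2 > 1, so H_1 ≅ Z ⊕ Z/2.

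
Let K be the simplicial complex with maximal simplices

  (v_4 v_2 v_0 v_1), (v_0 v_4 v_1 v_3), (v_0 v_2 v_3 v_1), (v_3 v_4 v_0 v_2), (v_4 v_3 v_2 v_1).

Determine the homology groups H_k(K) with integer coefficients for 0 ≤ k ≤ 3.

Fix the vertex order v_0 < v_1 < v_2 < v_3 < v_4 and write every simplex with vertices in increasing order. Then dim K = 3 and the simplices of K are:

  0-simplices (5): [v_0], [v_1], [v_2], [v_3], [v_4]
  1-simplices (10): [v_0,v_1], [v_0,v_2], [v_0,v_3], [v_0,v_4], [v_1,v_2], [v_1,v_3], [v_1,v_4], [v_2,v_3], [v_2,v_4], [v_3,v_4]
  2-simplices (10): [v_0,v_1,v_2], [v_0,v_1,v_3], [v_0,v_1,v_4], [v_0,v_2,v_3], [v_0,v_2,v_4], [v_0,v_3,v_4], [v_1,v_2,v_3], [v_1,v_2,v_4], [v_1,v_3,v_4], [v_2,v_3,v_4]
  3-simplices (5): [v_0,v_1,v_2,v_3], [v_0,v_1,v_2,v_4], [v_0,v_1,v_3,v_4], [v_0,v_2,v_3,v_4], [v_1,v_2,v_3,v_4]

so the chain groups are C_0 ≅ Z^5, C_1 ≅ Z^10, C_2 ≅ Z^10, C_3 ≅ Z^5.

The boundary map ∂_1: C_1 → C_0 maps an edge to its endpoints' difference, ∂[p,q] = q − p. For instance
  ∂[v_2,v_4] = [v_4] − [v_2].
The resulting 5×10 matrix has rank 4, and its Smith normal form has invariant factors (1,1,1,1).

Boundary ∂_2: C_2 → C_1 acts by ∂[p,q,r] = [q,r] − [p,r] + [p,q]. For instance
  ∂[v_1,v_2,v_3] = [v_2,v_3] − [v_1,v_3] + [v_1,v_2],
  ∂[v_0,v_1,v_2] = [v_1,v_2] − [v_0,v_2] + [v_0,v_1].
As a 10×10 matrix over Z this has rank 6, with invariant factors (1,1,1,1,1,1).

∂_3: C_3 → C_2 sends each 3-simplex σ to the alternating sum Σ_i (−1)^i (σ with its i-th vertex removed). For instance
  ∂[v_0,v_2,v_3,v_4] = [v_2,v_3,v_4] − [v_0,v_3,v_4] + [v_0,v_2,v_4] − [v_0,v_2,v_3],
  ∂[v_1,v_2,v_3,v_4] = [v_2,v_3,v_4] − [v_1,v_3,v_4] + [v_1,v_2,v_4] − [v_1,v_2,v_3].
As a 10×5 matrix over Z this has rank 4, with invariant factors (1,1,1,1).

Now H_k = ker ∂_k / im ∂_{k+1}, so:

  H_0: rank C_0 − rank ∂_1 = 5 − 4 = 1, and the invariant factors of ∂_1 are all 1, so H_0 ≅ Z.
  H_1: rank ker ∂_1 − rank ∂_2 = (10 − 4) − 6 = 0, and the invariant factors of ∂_2 are all 1, so H_1 ≅ 0.
  H_2: rank ker ∂_2 − rank ∂_3 = (10 − 6) − 4 = 0, and the invariant factors of ∂_3 are all 1, so H_2 ≅ 0.
  H_3: rank ker ∂_3 − rank ∂_4 = (5 − 4) − 0 = 1, and there is no ∂_4, so H_3 ≅ Z.

As a check, the Euler characteristic is 5 − 10 + 10 − 5 = 0, which agrees with 1 − 0 + 0 − 1 = 0.

H_0 ≅ Z,  H_1 = 0,  H_2 = 0,  H_3 ≅ Z.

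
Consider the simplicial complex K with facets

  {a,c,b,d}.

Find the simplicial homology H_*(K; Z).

H_0 = Z,  H_1 = 0,  H_2 = 0,  H_3 = 0.

Fix the vertex order a < b < c < d and write every simplex with vertices in increasing order. Then dim K = 3 and the simplices of K are:

  0-simplices (4): a, b, c, d
  1-simplices (6): ab, ac, ad, bc, bd, cd
  2-simplices (4): abc, abd, acd, bcd
  3-simplices (1): abcd

so the chain groups are C_0 ≅ Z^4, C_1 ≅ Z^6, C_2 ≅ Z^4, C_3 ≅ Z^1.

The boundary map ∂_1: C_1 → C_0 is given by ∂[p,q] = [q] − [p]. For instance
  ∂ab = b − a.
As a 4×6 matrix over Z this has rank 3, with invariant factors (1,1,1).

Boundary ∂_2: C_2 → C_1 sends each 2-simplex [p,q,r] to [q,r] − [p,r] + [p,q]. For instance
  ∂abd = bd − ad + ab,
  ∂abc = bc − ac + ab.
The 6×4 boundary matrix has rank 3 and Smith normal form diag(1,1,1).

The boundary map ∂_3: C_3 → C_2 sends each 3-simplex σ to the alternating sum Σ_i (−1)^i (σ with its i-th vertex removed). For instance
  ∂abcd = bcd − acd + abd − abc.
As a 4×1 matrix over Z this has rank 1, with invariant factors (1).

Computing H_k = (kernel of ∂_k) / (image of ∂_{k+1}):

  H_0: rank C_0 − rank ∂_1 = 4 − 3 = 1, and the invariant factors of ∂_1 are all 1, so H_0 ≅ Z.
  H_1: rank ker ∂_1 − rank ∂_2 = (6 − 3) − 3 = 0, and the invariant factors of ∂_2 are all 1, so H_1 ≅ 0.
  H_2: rank ker ∂_2 − rank ∂_3 = (4 − 3) − 1 = 0, and the invariant factors of ∂_3 are all 1, so H_2 ≅ 0.
  H_3: rank ker ∂_3 − rank ∂_4 = (1 − 1) − 0 = 0, and there is no ∂_4, so H_3 ≅ 0.

As a check, the Euler characteristic is 4 − 6 + 4 − 1 = 1, which agrees with 1 − 0 + 0 − 0 = 1.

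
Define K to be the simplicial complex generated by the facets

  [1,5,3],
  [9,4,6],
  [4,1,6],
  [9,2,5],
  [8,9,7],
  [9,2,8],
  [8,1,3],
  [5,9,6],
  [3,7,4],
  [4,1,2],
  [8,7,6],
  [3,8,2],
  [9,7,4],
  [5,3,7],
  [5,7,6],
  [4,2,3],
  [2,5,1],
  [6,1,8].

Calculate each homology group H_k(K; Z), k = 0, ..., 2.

H_0 ≅ Z,  H_1 ≅ Z ⊕ Z_2,  H_2 = 0.

Take the total order 1 < 2 < 3 < 4 < 5 < 6 < 7 < 8 < 9 on the vertex set. Then K (dimension 2) consists of the simplices:

  0-simplices (9): [1], [2], [3], [4], [5], [6], [7], [8], [9]
  1-simplices (27): (27 of them)
  2-simplices (18): [1,2,4], [1,2,5], [1,3,5], [1,3,8], [1,4,6], [1,6,8], [2,3,4], [2,3,8], [2,5,9], [2,8,9], [3,4,7], [3,5,7], [4,6,9], [4,7,9], [5,6,7], [5,6,9], [6,7,8], [7,8,9]

giving chain groups C_0 ≅ Z^9, C_1 ≅ Z^27, C_2 ≅ Z^18.

The boundary map ∂_1: C_1 → C_0 is given by ∂[p,q] = [q] − [p].
This gives a 9×27 integer matrix of rank 8; reducing to Smith normal form yields diagonal entries (1,1,1,1,1,1,1,1).

Boundary ∂_2: C_2 → C_1 sends each 2-simplex [p,q,r] to [q,r] − [p,r] + [p,q]. For instance
  ∂[4,6,9] = [6,9] − [4,9] + [4,6],
  ∂[3,4,7] = [4,7] − [3,7] + [3,4].
The 27×18 boundary matrix has rank 18 and Smith normal form diag(1,1,1,1,1,1,1,1,1,1,1,1,1,1,1,1,1,2).

From H_k ≅ ker(∂_k) / im(∂_{k+1}) we obtain:

  H_0: rank C_0 − rank ∂_1 = 9 − 8 = 1, and the invariant factors of ∂_1 are all 1, so H_0 ≅ Z.
  H_1: rank ker ∂_1 − rank ∂_2 = (27 − 8) − 18 = 1, and ∂_2 has invariant factor 2 > 1, so H_1 ≅ Z ⊕ Z_2.
  H_2: rank ker ∂_2 − rank ∂_3 = (18 − 18) − 0 = 0, and there is no ∂_3, so H_2 ≅ 0.

As a check, the Euler characteristic is 9 − 27 + 18 = 0, which agrees with 1 − 1 + 0 = 0.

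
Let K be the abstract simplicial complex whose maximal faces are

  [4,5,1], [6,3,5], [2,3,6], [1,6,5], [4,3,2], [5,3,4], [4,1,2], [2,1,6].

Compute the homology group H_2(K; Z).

H_2 ≅ Z.

We work with the vertex ordering 1 < 2 < 3 < 4 < 5 < 6. The simplices of K, each written with vertices in increasing order, are:

  0-simplices (6): [1], [2], [3], [4], [5], [6]
  1-simplices (12): [1,2], [1,4], [1,5], [1,6], [2,3], [2,4], [2,6], [3,4], [3,5], [3,6], [4,5], [5,6]
  2-simplices (8): [1,2,4], [1,2,6], [1,4,5], [1,5,6], [2,3,4], [2,3,6], [3,4,5], [3,5,6]

Hence C_0 ≅ Z^6, C_1 ≅ Z^12, C_2 ≅ Z^8.

Boundary ∂_1: C_1 → C_0 sends each edge [p,q] (with p < q) to q − p. For instance
  ∂[1,6] = [6] − [1].
As a 6×12 matrix over Z this has rank 5, with invariant factors (1,1,1,1,1).

The boundary map ∂_2: C_2 → C_1 sends each 2-simplex [p,q,r] to [q,r] − [p,r] + [p,q]. For instance
  ∂[1,4,5] = [4,5] − [1,5] + [1,4],
  ∂[1,2,4] = [2,4] − [1,4] + [1,2].
As a 12×8 matrix over Z this has rank 7, with invariant factors (1,1,1,1,1,1,1).

From H_k ≅ ker(∂_k) / im(∂_{k+1}) we obtain:

  H_2: rank ker ∂_2 − rank ∂_3 = (8 − 7) − 0 = 1, and there is no ∂_3, so H_2 ≅ Z.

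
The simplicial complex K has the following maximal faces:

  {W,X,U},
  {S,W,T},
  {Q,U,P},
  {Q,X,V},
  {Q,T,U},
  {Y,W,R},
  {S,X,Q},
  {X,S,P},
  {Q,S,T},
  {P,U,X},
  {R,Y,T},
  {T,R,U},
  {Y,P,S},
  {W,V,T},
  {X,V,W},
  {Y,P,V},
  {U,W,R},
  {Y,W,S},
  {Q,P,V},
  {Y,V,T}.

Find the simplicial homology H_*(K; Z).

H_0 ≅ Z,  H_1 ≅ Z ⊕ Z/2Z,  H_2 = 0.

We work with the vertex ordering P < Q < R < S < T < U < V < W < X < Y. The simplices of K, each written with vertices in increasing order, are:

  0-simplices (10): P, Q, R, S, T, U, V, W, X, Y
  1-simplices (30): PQ, PS, PU, PV, PX, PY, QS, QT, QU, QV, QX, RT, RU, RW, RY, ST, SW, SX, SY, TU, TV, TW, TY, UW, UX, VW, VX, VY, WX, WY
  2-simplices (20): PQU, PQV, PSX, PSY, PUX, PVY, QST, QSX, QTU, QVX, RTU, RTY, RUW, RWY, STW, SWY, TVW, TVY, UWX, VWX

Hence C_0 ≅ Z^10, C_1 ≅ Z^30, C_2 ≅ Z^20.

∂_1: C_1 → C_0 is given by ∂[p,q] = [q] − [p]. For instance
  ∂QU = U − Q.
The 10×30 boundary matrix has rank 9 and Smith normal form diag(1,1,1,1,1,1,1,1,1).

∂_2: C_2 → C_1 acts by ∂[p,q,r] = [q,r] − [p,r] + [p,q]. For instance
  ∂PUX = UX − PX + PU,
  ∂QSX = SX − QX + QS.
This gives a 30×20 integer matrix of rank 20; reducing to Smith normal form yields diagonal entries (1,1,1,1,1,1,1,1,1,1,1,1,1,1,1,1,1,1,1,2).

Computing H_k = (kernel of ∂_k) / (image of ∂_{k+1}):

  H_0: rank C_0 − rank ∂_1 = 10 − 9 = 1, and the invariant factors of ∂_1 are all 1, so H_0 ≅ Z.
  H_1: rank ker ∂_1 − rank ∂_2 = (30 − 9) − 20 = 1, and ∂_2 has invariant factor 2 > 1, so H_1 ≅ Z ⊕ Z/2Z.
  H_2: rank ker ∂_2 − rank ∂_3 = (20 − 20) − 0 = 0, and there is no ∂_3, so H_2 ≅ 0.

As a check, the Euler characteristic is 10 − 30 + 20 = 0, which agrees with 1 − 1 + 0 = 0.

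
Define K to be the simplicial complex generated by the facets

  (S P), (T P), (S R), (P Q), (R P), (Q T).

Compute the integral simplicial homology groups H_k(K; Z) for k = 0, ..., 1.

H_0 = Z,  H_1 = Z^2.

Fix the vertex order P < Q < R < S < T and write every simplex with vertices in increasing order. Then dim K = 1 and the simplices of K are:

  0-simplices (5): P, Q, R, S, T
  1-simplices (6): PQ, PR, PS, PT, QT, RS

giving chain groups C_0 ≅ Z^5, C_1 ≅ Z^6.

∂_1: C_1 → C_0 is given by ∂[p,q] = [q] − [p].
As a 5×6 matrix over Z this has rank 4, with invariant factors (1,1,1,1).

From H_k ≅ ker(∂_k) / im(∂_{k+1}) we obtain:

  H_0: rank C_0 − rank ∂_1 = 5 − 4 = 1, and the invariant factors of ∂_1 are all 1, so H_0 ≅ Z.
  H_1: rank ker ∂_1 − rank ∂_2 = (6 − 4) − 0 = 2, and there is no ∂_2, so H_1 ≅ Z^2.

As a check, the Euler characteristic is 5 − 6 = -1, which agrees with 1 − 2 = -1.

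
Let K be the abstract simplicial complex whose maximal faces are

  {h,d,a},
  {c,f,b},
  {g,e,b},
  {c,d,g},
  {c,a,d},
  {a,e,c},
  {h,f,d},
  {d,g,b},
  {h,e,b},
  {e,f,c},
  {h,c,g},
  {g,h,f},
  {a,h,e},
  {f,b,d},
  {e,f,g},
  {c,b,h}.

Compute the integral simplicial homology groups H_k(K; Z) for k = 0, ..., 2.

Take the total order a < b < c < d < e < f < g < h on the vertex set. Then K (dimension 2) consists of the simplices:

  0-simplices (8): a, b, c, d, e, f, g, h
  1-simplices (24): ac, ad, ae, ah, bc, bd, be, bf, bg, bh, cd, ce, cf, cg, ch, df, dg, dh, ef, eg, eh, fg, fh, gh
  2-simplices (16): acd, ace, adh, aeh, bcf, bch, bdf, bdg, beg, beh, cdg, cef, cgh, dfh, efg, fgh

giving chain groups C_0 ≅ Z^8, C_1 ≅ Z^24, C_2 ≅ Z^16.

The boundary map ∂_1: C_1 → C_0 sends each edge [p,q] (with p < q) to q − p.
As a 8×24 matrix over Z this has rank 7, with invariant factors (1,1,1,1,1,1,1).

The boundary map ∂_2: C_2 → C_1 sends each 2-simplex [p,q,r] to [q,r] − [p,r] + [p,q]. For instance
  ∂ace = ce − ae + ac,
  ∂bcf = cf − bf + bc.
This gives a 24×16 integer matrix of rank 15; reducing to Smith normal form yields diagonal entries (1,1,1,1,1,1,1,1,1,1,1,1,1,1,1).

Reading off H_k = ker ∂_k / im ∂_{k+1}:

  H_0: rank C_0 − rank ∂_1 = 8 − 7 = 1, and the invariant factors of ∂_1 are all 1, so H_0 = Z.
  H_1: rank ker ∂_1 − rank ∂_2 = (24 − 7) − 15 = 2, and the invariant factors of ∂_2 are all 1, so H_1 = Z^2.
  H_2: rank ker ∂_2 − rank ∂_3 = (16 − 15) − 0 = 1, and there is no ∂_3, so H_2 = Z.

As a check, the Euler characteristic is 8 − 24 + 16 = 0, which agrees with 1 − 2 + 1 = 0.

H_0 = Z,  H_1 = Z^2,  H_2 = Z.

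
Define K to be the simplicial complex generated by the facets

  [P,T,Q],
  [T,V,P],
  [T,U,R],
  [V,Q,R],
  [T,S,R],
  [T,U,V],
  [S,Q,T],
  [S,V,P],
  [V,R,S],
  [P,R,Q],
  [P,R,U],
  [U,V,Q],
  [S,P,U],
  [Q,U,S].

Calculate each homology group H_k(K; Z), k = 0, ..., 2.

H_0 ≅ Z,  H_1 ≅ Z^2,  H_2 ≅ Z.

Order the vertices as P < Q < R < S < T < U < V. Listing each simplex with vertices in this order, K has dimension 2 with simplices:

  0-simplices (7): P, Q, R, S, T, U, V
  1-simplices (21): PQ, PR, PS, PT, PU, PV, QR, QS, QT, QU, QV, RS, RT, RU, RV, ST, SU, SV, TU, TV, UV
  2-simplices (14): PQR, PQT, PRU, PSU, PSV, PTV, QRV, QST, QSU, QUV, RST, RSV, RTU, TUV

giving chain groups C_0 ≅ Z^7, C_1 ≅ Z^21, C_2 ≅ Z^14.

∂_1: C_1 → C_0 is given by ∂[p,q] = [q] − [p]. For instance
  ∂ST = T − S.
As a 7×21 matrix over Z this has rank 6, with invariant factors (1,1,1,1,1,1).

∂_2: C_2 → C_1 acts by ∂[p,q,r] = [q,r] − [p,r] + [p,q]. For instance
  ∂PTV = TV − PV + PT,
  ∂PRU = RU − PU + PR.
As a 21×14 matrix over Z this has rank 13, with invariant factors (1,1,1,1,1,1,1,1,1,1,1,1,1).

Computing H_k = (kernel of ∂_k) / (image of ∂_{k+1}):

  H_0: rank C_0 − rank ∂_1 = 7 − 6 = 1, and the invariant factors of ∂_1 are all 1, so H_0 = Z.
  H_1: rank ker ∂_1 − rank ∂_2 = (21 − 6) − 13 = 2, and the invariant factors of ∂_2 are all 1, so H_1 = Z^2.
  H_2: rank ker ∂_2 − rank ∂_3 = (14 − 13) − 0 = 1, and there is no ∂_3, so H_2 = Z.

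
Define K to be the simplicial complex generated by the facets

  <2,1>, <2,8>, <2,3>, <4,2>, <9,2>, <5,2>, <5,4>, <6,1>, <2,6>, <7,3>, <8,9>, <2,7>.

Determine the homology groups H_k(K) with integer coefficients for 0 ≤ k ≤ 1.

H_0 = Z,  H_1 = Z^4.

Take the total order 1 < 2 < 3 < 4 < 5 < 6 < 7 < 8 < 9 on the vertex set. Then K (dimension 1) consists of the simplices:

  0-simplices (9): [1], [2], [3], [4], [5], [6], [7], [8], [9]
  1-simplices (12): [1,2], [1,6], [2,3], [2,4], [2,5], [2,6], [2,7], [2,8], [2,9], [3,7], [4,5], [8,9]

giving chain groups C_0 ≅ Z^9, C_1 ≅ Z^12.

The boundary map ∂_1: C_1 → C_0 maps an edge to its endpoints' difference, ∂[p,q] = q − p. For instance
  ∂[8,9] = [9] − [8].
The resulting 9×12 matrix has rank 8, and its Smith normal form has invariant factors (1,1,1,1,1,1,1,1).

Reading off H_k = ker ∂_k / im ∂_{k+1}:

  H_0: rank C_0 − rank ∂_1 = 9 − 8 = 1, and the invariant factors of ∂_1 are all 1, so H_0 = Z.
  H_1: rank ker ∂_1 − rank ∂_2 = (12 − 8) − 0 = 4, and there is no ∂_2, so H_1 = Z^4.

(K is a triangulation of a wedge of 4 circles.)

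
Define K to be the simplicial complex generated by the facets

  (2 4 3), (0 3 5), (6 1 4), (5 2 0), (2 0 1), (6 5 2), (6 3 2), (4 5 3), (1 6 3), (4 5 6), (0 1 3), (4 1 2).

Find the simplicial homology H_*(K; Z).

H_0 = Z,  H_1 = Z_2,  H_2 = 0.

Take the total order 0 < 1 < 2 < 3 < 4 < 5 < 6 on the vertex set. Then K (dimension 2) consists of the simplices:

  0-simplices (7): [0], [1], [2], [3], [4], [5], [6]
  1-simplices (18): [0,1], [0,2], [0,3], [0,5], [1,2], [1,3], [1,4], [1,6], [2,3], [2,4], [2,5], [2,6], [3,4], [3,5], [3,6], [4,5], [4,6], [5,6]
  2-simplices (12): [0,1,2], [0,1,3], [0,2,5], [0,3,5], [1,2,4], [1,3,6], [1,4,6], [2,3,4], [2,3,6], [2,5,6], [3,4,5], [4,5,6]

so the chain groups are C_0 ≅ Z^7, C_1 ≅ Z^18, C_2 ≅ Z^12.

Boundary ∂_1: C_1 → C_0 sends each edge [p,q] (with p < q) to q − p.
The resulting 7×18 matrix has rank 6, and its Smith normal form has invariant factors (1,1,1,1,1,1).

The boundary map ∂_2: C_2 → C_1 maps a triangle to the signed sum of its edges. For instance
  ∂[0,1,2] = [1,2] − [0,2] + [0,1],
  ∂[1,3,6] = [3,6] − [1,6] + [1,3].
The 18×12 boundary matrix has rank 12 and Smith normal form diag(1,1,1,1,1,1,1,1,1,1,1,2).

From H_k ≅ ker(∂_k) / im(∂_{k+1}) we obtain:

  H_0: rank C_0 − rank ∂_1 = 7 − 6 = 1, and the invariant factors of ∂_1 are all 1, so H_0 = Z.
  H_1: rank ker ∂_1 − rank ∂_2 = (18 − 6) − 12 = 0, and ∂_2 has invariant factor 2 > 1, so H_1 = Z_2.
  H_2: rank ker ∂_2 − rank ∂_3 = (12 − 12) − 0 = 0, and there is no ∂_3, so H_2 = 0.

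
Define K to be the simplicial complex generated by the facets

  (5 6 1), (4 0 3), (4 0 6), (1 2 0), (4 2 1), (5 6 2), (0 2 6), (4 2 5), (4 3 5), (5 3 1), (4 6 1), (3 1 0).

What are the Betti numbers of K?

b_0 = 1, b_1 = 0, b_2 = 0.

Take the total order 0 < 1 < 2 < 3 < 4 < 5 < 6 on the vertex set. Then K (dimension 2) consists of the simplices:

  0-simplices (7): [0], [1], [2], [3], [4], [5], [6]
  1-simplices (18): [0,1], [0,2], [0,3], [0,4], [0,6], [1,2], [1,3], [1,4], [1,5], [1,6], [2,4], [2,5], [2,6], [3,4], [3,5], [4,5], [4,6], [5,6]
  2-simplices (12): [0,1,2], [0,1,3], [0,2,6], [0,3,4], [0,4,6], [1,2,4], [1,3,5], [1,4,6], [1,5,6], [2,4,5], [2,5,6], [3,4,5]

Hence C_0 ≅ Z^7, C_1 ≅ Z^18, C_2 ≅ Z^12.

Boundary ∂_1: C_1 → C_0 is given by ∂[p,q] = [q] − [p].
The resulting 7×18 matrix has rank 6, and its Smith normal form has invariant factors (1,1,1,1,1,1).

Boundary ∂_2: C_2 → C_1 maps a triangle to the signed sum of its edges. For instance
  ∂[1,3,5] = [3,5] − [1,5] + [1,3],
  ∂[1,4,6] = [4,6] − [1,6] + [1,4].
This gives a 18×12 integer matrix of rank 12; reducing to Smith normal form yields diagonal entries (1,1,1,1,1,1,1,1,1,1,1,2).

Computing H_k = (kernel of ∂_k) / (image of ∂_{k+1}):

  H_0: rank C_0 − rank ∂_1 = 7 − 6 = 1, and the invariant factors of ∂_1 are all 1, so H_0 = Z.
  H_1: rank ker ∂_1 − rank ∂_2 = (18 − 6) − 12 = 0, and ∂_2 has invariant factor 2 > 1, so H_1 = Z/2.
  H_2: rank ker ∂_2 − rank ∂_3 = (12 − 12) − 0 = 0, and there is no ∂_3, so H_2 = 0.

Hence the Betti numbers are b_0 = 1, b_1 = 0, b_2 = 0.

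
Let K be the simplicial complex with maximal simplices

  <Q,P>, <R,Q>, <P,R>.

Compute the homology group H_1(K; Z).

We work with the vertex ordering P < Q < R. The simplices of K, each written with vertices in increasing order, are:

  0-simplices (3): P, Q, R
  1-simplices (3): PQ, PR, QR

giving chain groups C_0 ≅ Z^3, C_1 ≅ Z^3.

∂_1: C_1 → C_0 maps an edge to its endpoints' difference, ∂[p,q] = q − p. For instance
  ∂PQ = Q − P.
The 3×3 boundary matrix has rank 2 and Smith normal form diag(1,1).

Computing H_k = (kernel of ∂_k) / (image of ∂_{k+1}):

  H_1: rank ker ∂_1 − rank ∂_2 = (3 − 2) − 0 = 1, and there is no ∂_2, so H_1 = Z.

H_1 ≅ Z.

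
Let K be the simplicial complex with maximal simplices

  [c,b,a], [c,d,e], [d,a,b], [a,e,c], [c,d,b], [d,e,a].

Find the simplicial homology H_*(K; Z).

H_0 ≅ Z,  H_1 = 0,  H_2 ≅ Z.

Take the total order a < b < c < d < e on the vertex set. Then K (dimension 2) consists of the simplices:

  0-simplices (5): a, b, c, d, e
  1-simplices (9): ab, ac, ad, ae, bc, bd, cd, ce, de
  2-simplices (6): abc, abd, ace, ade, bcd, cde

so the chain groups are C_0 ≅ Z^5, C_1 ≅ Z^9, C_2 ≅ Z^6.

∂_1: C_1 → C_0 maps an edge to its endpoints' difference, ∂[p,q] = q − p. For instance
  ∂bc = c − b.
The resulting 5×9 matrix has rank 4, and its Smith normal form has invariant factors (1,1,1,1).

Boundary ∂_2: C_2 → C_1 sends each 2-simplex [p,q,r] to [q,r] − [p,r] + [p,q]. For instance
  ∂ace = ce − ae + ac,
  ∂abd = bd − ad + ab.
The resulting 9×6 matrix has rank 5, and its Smith normal form has invariant factors (1,1,1,1,1).

Now H_k = ker ∂_k / im ∂_{k+1}, so:

  H_0: rank C_0 − rank ∂_1 = 5 − 4 = 1, and the invariant factors of ∂_1 are all 1, so H_0 = Z.
  H_1: rank ker ∂_1 − rank ∂_2 = (9 − 4) − 5 = 0, and the invariant factors of ∂_2 are all 1, so H_1 = 0.
  H_2: rank ker ∂_2 − rank ∂_3 = (6 − 5) − 0 = 1, and there is no ∂_3, so H_2 = Z.

As a check, the Euler characteristic is 5 − 9 + 6 = 2, which agrees with 1 − 0 + 1 = 2.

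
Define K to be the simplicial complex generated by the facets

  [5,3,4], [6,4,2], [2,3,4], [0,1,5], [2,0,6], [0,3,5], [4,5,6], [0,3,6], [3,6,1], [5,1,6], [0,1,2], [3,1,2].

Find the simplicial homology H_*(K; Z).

Take the total order 0 < 1 < 2 < 3 < 4 < 5 < 6 on the vertex set. Then K (dimension 2) consists of the simplices:

  0-simplices (7): [0], [1], [2], [3], [4], [5], [6]
  1-simplices (18): [0,1], [0,2], [0,3], [0,5], [0,6], [1,2], [1,3], [1,5], [1,6], [2,3], [2,4], [2,6], [3,4], [3,5], [3,6], [4,5], [4,6], [5,6]
  2-simplices (12): [0,1,2], [0,1,5], [0,2,6], [0,3,5], [0,3,6], [1,2,3], [1,3,6], [1,5,6], [2,3,4], [2,4,6], [3,4,5], [4,5,6]

so the chain groups are C_0 ≅ Z^7, C_1 ≅ Z^18, C_2 ≅ Z^12.

Boundary ∂_1: C_1 → C_0 is given by ∂[p,q] = [q] − [p]. For instance
  ∂[1,3] = [3] − [1].
The resulting 7×18 matrix has rank 6, and its Smith normal form has invariant factors (1,1,1,1,1,1).

∂_2: C_2 → C_1 maps a triangle to the signed sum of its edges. For instance
  ∂[2,4,6] = [4,6] − [2,6] + [2,4],
  ∂[4,5,6] = [5,6] − [4,6] + [4,5].
This gives a 18×12 integer matrix of rank 12; reducing to Smith normal form yields diagonal entries (1,1,1,1,1,1,1,1,1,1,1,2).

Reading off H_k = ker ∂_k / im ∂_{k+1}:

  H_0: rank C_0 − rank ∂_1 = 7 − 6 = 1, and the invariant factors of ∂_1 are all 1, so H_0 = Z.
  H_1: rank ker ∂_1 − rank ∂_2 = (18 − 6) − 12 = 0, and ∂_2 has invariant factor 2 > 1, so H_1 = Z/2.
  H_2: rank ker ∂_2 − rank ∂_3 = (12 − 12) − 0 = 0, and there is no ∂_3, so H_2 = 0.

H_0 = Z,  H_1 = Z/2,  H_2 = 0.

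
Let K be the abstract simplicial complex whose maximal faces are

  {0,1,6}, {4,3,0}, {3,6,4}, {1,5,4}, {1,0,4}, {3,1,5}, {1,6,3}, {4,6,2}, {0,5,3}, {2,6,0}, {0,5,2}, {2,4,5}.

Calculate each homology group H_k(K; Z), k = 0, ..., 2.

Order the vertices as 0 < 1 < 2 < 3 < 4 < 5 < 6. Listing each simplex with vertices in this order, K has dimension 2 with simplices:

  0-simplices (7): [0], [1], [2], [3], [4], [5], [6]
  1-simplices (18): [0,1], [0,2], [0,3], [0,4], [0,5], [0,6], [1,3], [1,4], [1,5], [1,6], [2,4], [2,5], [2,6], [3,4], [3,5], [3,6], [4,5], [4,6]
  2-simplices (12): [0,1,4], [0,1,6], [0,2,5], [0,2,6], [0,3,4], [0,3,5], [1,3,5], [1,3,6], [1,4,5], [2,4,5], [2,4,6], [3,4,6]

so the chain groups are C_0 ≅ Z^7, C_1 ≅ Z^18, C_2 ≅ Z^12.

∂_1: C_1 → C_0 sends each edge [p,q] (with p < q) to q − p.
As a 7×18 matrix over Z this has rank 6, with invariant factors (1,1,1,1,1,1).

∂_2: C_2 → C_1 acts by ∂[p,q,r] = [q,r] − [p,r] + [p,q]. For instance
  ∂[1,4,5] = [4,5] − [1,5] + [1,4],
  ∂[0,2,5] = [2,5] − [0,5] + [0,2].
The resulting 18×12 matrix has rank 12, and its Smith normal form has invariant factors (1,1,1,1,1,1,1,1,1,1,1,2).

Computing H_k = (kernel of ∂_k) / (image of ∂_{k+1}):

  H_0: rank C_0 − rank ∂_1 = 7 − 6 = 1, and the invariant factors of ∂_1 are all 1, so H_0 = Z.
  H_1: rank ker ∂_1 − rank ∂_2 = (18 − 6) − 12 = 0, and ∂_2 has invariant factor 2 > 1, so H_1 = Z/2.
  H_2: rank ker ∂_2 − rank ∂_3 = (12 − 12) − 0 = 0, and there is no ∂_3, so H_2 = 0.

H_0 ≅ Z,  H_1 ≅ Z/2,  H_2 = 0.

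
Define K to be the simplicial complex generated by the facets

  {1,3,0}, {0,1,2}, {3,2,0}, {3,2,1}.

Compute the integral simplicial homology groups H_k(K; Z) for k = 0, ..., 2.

Order the vertices as 0 < 1 < 2 < 3. Listing each simplex with vertices in this order, K has dimension 2 with simplices:

  0-simplices (4): [0], [1], [2], [3]
  1-simplices (6): [0,1], [0,2], [0,3], [1,2], [1,3], [2,3]
  2-simplices (4): [0,1,2], [0,1,3], [0,2,3], [1,2,3]

so the chain groups are C_0 ≅ Z^4, C_1 ≅ Z^6, C_2 ≅ Z^4.

∂_1: C_1 → C_0 maps an edge to its endpoints' difference, ∂[p,q] = q − p.
The resulting 4×6 matrix has rank 3, and its Smith normal form has invariant factors (1,1,1).

The boundary map ∂_2: C_2 → C_1 sends each 2-simplex [p,q,r] to [q,r] − [p,r] + [p,q]. For instance
  ∂[0,1,3] = [1,3] − [0,3] + [0,1],
  ∂[0,1,2] = [1,2] − [0,2] + [0,1].
The 6×4 boundary matrix has rank 3 and Smith normal form diag(1,1,1).

Now H_k = ker ∂_k / im ∂_{k+1}, so:

  H_0: rank C_0 − rank ∂_1 = 4 − 3 = 1, and the invariant factors of ∂_1 are all 1, so H_0 = Z.
  H_1: rank ker ∂_1 − rank ∂_2 = (6 − 3) − 3 = 0, and the invariant factors of ∂_2 are all 1, so H_1 = 0.
  H_2: rank ker ∂_2 − rank ∂_3 = (4 − 3) − 0 = 1, and there is no ∂_3, so H_2 = Z.

H_0 = Z,  H_1 = 0,  H_2 = Z.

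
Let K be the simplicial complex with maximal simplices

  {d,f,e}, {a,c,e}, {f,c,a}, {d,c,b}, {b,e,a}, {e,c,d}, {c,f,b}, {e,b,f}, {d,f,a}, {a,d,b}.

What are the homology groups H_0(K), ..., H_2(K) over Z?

Take the total order a < b < c < d < e < f on the vertex set. Then K (dimension 2) consists of the simplices:

  0-simplices (6): a, b, c, d, e, f
  1-simplices (15): ab, ac, ad, ae, af, bc, bd, be, bf, cd, ce, cf, de, df, ef
  2-simplices (10): abd, abe, ace, acf, adf, bcd, bcf, bef, cde, def

so the chain groups are C_0 ≅ Z^6, C_1 ≅ Z^15, C_2 ≅ Z^10.

The boundary map ∂_1: C_1 → C_0 sends each edge [p,q] (with p < q) to q − p.
The resulting 6×15 matrix has rank 5, and its Smith normal form has invariant factors (1,1,1,1,1).

∂_2: C_2 → C_1 sends each 2-simplex [p,q,r] to [q,r] − [p,r] + [p,q]. For instance
  ∂abd = bd − ad + ab,
  ∂acf = cf − af + ac.
The resulting 15×10 matrix has rank 10, and its Smith normal form has invariant factors (1,1,1,1,1,1,1,1,1,2).

From H_k ≅ ker(∂_k) / im(∂_{k+1}) we obtain:

  H_0: rank C_0 − rank ∂_1 = 6 − 5 = 1, and the invariant factors of ∂_1 are all 1, so H_0 = Z.
  H_1: rank ker ∂_1 − rank ∂_2 = (15 − 5) − 10 = 0, and ∂_2 has invariant factor 2 > 1, so H_1 = Z_2.
  H_2: rank ker ∂_2 − rank ∂_3 = (10 − 10) − 0 = 0, and there is no ∂_3, so H_2 = 0.

As a check, the Euler characteristic is 6 − 15 + 10 = 1, which agrees with 1 − 0 + 0 = 1.

H_0 = Z,  H_1 = Z_2,  H_2 = 0.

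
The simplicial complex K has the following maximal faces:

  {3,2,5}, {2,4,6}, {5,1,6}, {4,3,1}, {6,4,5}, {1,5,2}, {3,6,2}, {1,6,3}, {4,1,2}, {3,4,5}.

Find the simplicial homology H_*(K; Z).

H_0 ≅ Z,  H_1 ≅ Z/2,  H_2 = 0.

We work with the vertex ordering 1 < 2 < 3 < 4 < 5 < 6. The simplices of K, each written with vertices in increasing order, are:

  0-simplices (6): [1], [2], [3], [4], [5], [6]
  1-simplices (15): [1,2], [1,3], [1,4], [1,5], [1,6], [2,3], [2,4], [2,5], [2,6], [3,4], [3,5], [3,6], [4,5], [4,6], [5,6]
  2-simplices (10): [1,2,4], [1,2,5], [1,3,4], [1,3,6], [1,5,6], [2,3,5], [2,3,6], [2,4,6], [3,4,5], [4,5,6]

Hence C_0 ≅ Z^6, C_1 ≅ Z^15, C_2 ≅ Z^10.

∂_1: C_1 → C_0 maps an edge to its endpoints' difference, ∂[p,q] = q − p.
The 6×15 boundary matrix has rank 5 and Smith normal form diag(1,1,1,1,1).

The boundary map ∂_2: C_2 → C_1 sends each 2-simplex [p,q,r] to [q,r] − [p,r] + [p,q]. For instance
  ∂[4,5,6] = [5,6] − [4,6] + [4,5],
  ∂[2,4,6] = [4,6] − [2,6] + [2,4].
The 15×10 boundary matrix has rank 10 and Smith normal form diag(1,1,1,1,1,1,1,1,1,2).

Reading off H_k = ker ∂_k / im ∂_{k+1}:

  H_0: rank C_0 − rank ∂_1 = 6 − 5 = 1, and the invariant factors of ∂_1 are all 1, so H_0 ≅ Z.
  H_1: rank ker ∂_1 − rank ∂_2 = (15 − 5) − 10 = 0, and ∂_2 has invariant factor 2 > 1, so H_1 ≅ Z/2.
  H_2: rank ker ∂_2 − rank ∂_3 = (10 − 10) − 0 = 0, and there is no ∂_3, so H_2 ≅ 0.

(K is a triangulation of the real projective plane RP^2.)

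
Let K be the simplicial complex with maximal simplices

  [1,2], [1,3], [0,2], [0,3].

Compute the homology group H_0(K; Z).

Order the vertices as 0 < 1 < 2 < 3. Listing each simplex with vertices in this order, K has dimension 1 with simplices:

  0-simplices (4): [0], [1], [2], [3]
  1-simplices (4): [0,2], [0,3], [1,2], [1,3]

so the chain groups are C_0 ≅ Z^4, C_1 ≅ Z^4.

Boundary ∂_1: C_1 → C_0 sends each edge [p,q] (with p < q) to q − p. For instance
  ∂[0,3] = [3] − [0].
This gives a 4×4 integer matrix of rank 3; reducing to Smith normal form yields diagonal entries (1,1,1).

Reading off H_k = ker ∂_k / im ∂_{k+1}:

  H_0: rank C_0 − rank ∂_1 = 4 − 3 = 1, and the invariant factors of ∂_1 are all 1, so H_0 ≅ Z.

H_0 = Z.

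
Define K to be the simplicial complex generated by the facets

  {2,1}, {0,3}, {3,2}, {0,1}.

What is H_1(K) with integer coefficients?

Take the total order 0 < 1 < 2 < 3 on the vertex set. Then K (dimension 1) consists of the simplices:

  0-simplices (4): [0], [1], [2], [3]
  1-simplices (4): [0,1], [0,3], [1,2], [2,3]

so the chain groups are C_0 ≅ Z^4, C_1 ≅ Z^4.

The boundary map ∂_1: C_1 → C_0 is given by ∂[p,q] = [q] − [p].
This gives a 4×4 integer matrix of rank 3; reducing to Smith normal form yields diagonal entries (1,1,1).

From H_k ≅ ker(∂_k) / im(∂_{k+1}) we obtain:

  H_1: rank ker ∂_1 − rank ∂_2 = (4 − 3) − 0 = 1, and there is no ∂_2, so H_1 = Z.

(K is a triangulation of the circle S^1.)

H_1 ≅ Z.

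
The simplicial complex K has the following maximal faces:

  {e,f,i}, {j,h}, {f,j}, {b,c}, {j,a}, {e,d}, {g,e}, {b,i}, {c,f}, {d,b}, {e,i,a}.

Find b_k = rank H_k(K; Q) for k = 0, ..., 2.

K has 10 vertices, 14 edges, 2 triangles.
rank ∂_0 = 0, rank ∂_1 = 9 ⇒ b_0 = 10 − 0 − 9 = 1; all invariant factors of ∂_1 are 1 so no torsion. So H_0 = Z.
rank ∂_1 = 9, rank ∂_2 = 2 ⇒ b_1 = 14 − 9 − 2 = 3; all invariant factors of ∂_2 are 1 so no torsion. So H_1 = Z^3.
rank ∂_2 = 2, rank ∂_3 = 0 ⇒ b_2 = 2 − 2 − 0 = 0. So H_2 = 0.

b_0 = 1, b_1 = 3, b_2 = 0.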